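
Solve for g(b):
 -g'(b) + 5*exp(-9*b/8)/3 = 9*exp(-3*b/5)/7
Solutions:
 g(b) = C1 + 15*exp(-3*b/5)/7 - 40*exp(-9*b/8)/27


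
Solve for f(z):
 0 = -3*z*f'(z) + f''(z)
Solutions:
 f(z) = C1 + C2*erfi(sqrt(6)*z/2)


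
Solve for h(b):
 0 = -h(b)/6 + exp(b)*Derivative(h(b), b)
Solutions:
 h(b) = C1*exp(-exp(-b)/6)


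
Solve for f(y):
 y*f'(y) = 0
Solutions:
 f(y) = C1


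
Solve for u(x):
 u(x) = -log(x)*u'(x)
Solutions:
 u(x) = C1*exp(-li(x))


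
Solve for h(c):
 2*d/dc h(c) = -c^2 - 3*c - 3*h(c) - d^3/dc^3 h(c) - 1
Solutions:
 h(c) = C3*exp(-c) - c^2/3 - 5*c/9 + (C1*sin(sqrt(11)*c/2) + C2*cos(sqrt(11)*c/2))*exp(c/2) + 1/27


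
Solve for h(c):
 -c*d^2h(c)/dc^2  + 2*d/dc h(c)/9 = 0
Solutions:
 h(c) = C1 + C2*c^(11/9)


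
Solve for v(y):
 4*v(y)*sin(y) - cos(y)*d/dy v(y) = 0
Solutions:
 v(y) = C1/cos(y)^4


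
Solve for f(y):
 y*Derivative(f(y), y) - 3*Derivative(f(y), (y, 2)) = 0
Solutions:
 f(y) = C1 + C2*erfi(sqrt(6)*y/6)


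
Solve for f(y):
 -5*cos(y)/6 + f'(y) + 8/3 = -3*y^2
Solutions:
 f(y) = C1 - y^3 - 8*y/3 + 5*sin(y)/6


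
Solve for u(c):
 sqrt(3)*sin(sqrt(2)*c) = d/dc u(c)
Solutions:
 u(c) = C1 - sqrt(6)*cos(sqrt(2)*c)/2


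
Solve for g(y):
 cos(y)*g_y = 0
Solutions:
 g(y) = C1


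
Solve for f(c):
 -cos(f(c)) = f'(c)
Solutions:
 f(c) = pi - asin((C1 + exp(2*c))/(C1 - exp(2*c)))
 f(c) = asin((C1 + exp(2*c))/(C1 - exp(2*c)))


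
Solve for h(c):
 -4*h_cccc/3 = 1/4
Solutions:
 h(c) = C1 + C2*c + C3*c^2 + C4*c^3 - c^4/128


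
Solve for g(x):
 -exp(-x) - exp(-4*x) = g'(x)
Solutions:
 g(x) = C1 + exp(-x) + exp(-4*x)/4


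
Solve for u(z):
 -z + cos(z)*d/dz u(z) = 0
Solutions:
 u(z) = C1 + Integral(z/cos(z), z)


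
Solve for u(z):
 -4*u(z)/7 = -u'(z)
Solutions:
 u(z) = C1*exp(4*z/7)


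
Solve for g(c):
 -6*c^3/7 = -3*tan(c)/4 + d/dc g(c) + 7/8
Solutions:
 g(c) = C1 - 3*c^4/14 - 7*c/8 - 3*log(cos(c))/4


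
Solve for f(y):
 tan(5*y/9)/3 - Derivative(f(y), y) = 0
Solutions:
 f(y) = C1 - 3*log(cos(5*y/9))/5


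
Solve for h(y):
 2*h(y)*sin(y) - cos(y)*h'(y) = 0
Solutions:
 h(y) = C1/cos(y)^2


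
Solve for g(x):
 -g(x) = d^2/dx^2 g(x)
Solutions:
 g(x) = C1*sin(x) + C2*cos(x)


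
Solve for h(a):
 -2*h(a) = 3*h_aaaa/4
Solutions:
 h(a) = (C1*sin(2^(1/4)*3^(3/4)*a/3) + C2*cos(2^(1/4)*3^(3/4)*a/3))*exp(-2^(1/4)*3^(3/4)*a/3) + (C3*sin(2^(1/4)*3^(3/4)*a/3) + C4*cos(2^(1/4)*3^(3/4)*a/3))*exp(2^(1/4)*3^(3/4)*a/3)


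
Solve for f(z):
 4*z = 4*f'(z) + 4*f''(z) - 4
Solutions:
 f(z) = C1 + C2*exp(-z) + z^2/2


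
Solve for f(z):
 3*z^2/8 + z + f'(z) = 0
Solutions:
 f(z) = C1 - z^3/8 - z^2/2


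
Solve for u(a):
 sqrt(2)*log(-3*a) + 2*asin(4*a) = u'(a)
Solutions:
 u(a) = C1 + sqrt(2)*a*(log(-a) - 1) + 2*a*asin(4*a) + sqrt(2)*a*log(3) + sqrt(1 - 16*a^2)/2


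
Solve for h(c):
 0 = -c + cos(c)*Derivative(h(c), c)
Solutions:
 h(c) = C1 + Integral(c/cos(c), c)


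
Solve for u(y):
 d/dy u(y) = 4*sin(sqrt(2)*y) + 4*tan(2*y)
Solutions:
 u(y) = C1 - 2*log(cos(2*y)) - 2*sqrt(2)*cos(sqrt(2)*y)


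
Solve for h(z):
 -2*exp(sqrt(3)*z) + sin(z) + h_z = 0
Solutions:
 h(z) = C1 + 2*sqrt(3)*exp(sqrt(3)*z)/3 + cos(z)


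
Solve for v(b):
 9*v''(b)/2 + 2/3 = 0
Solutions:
 v(b) = C1 + C2*b - 2*b^2/27


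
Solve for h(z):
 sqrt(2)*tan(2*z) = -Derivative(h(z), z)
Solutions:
 h(z) = C1 + sqrt(2)*log(cos(2*z))/2


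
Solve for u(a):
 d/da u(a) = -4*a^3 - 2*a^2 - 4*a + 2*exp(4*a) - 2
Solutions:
 u(a) = C1 - a^4 - 2*a^3/3 - 2*a^2 - 2*a + exp(4*a)/2


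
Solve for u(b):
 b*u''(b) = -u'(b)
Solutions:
 u(b) = C1 + C2*log(b)


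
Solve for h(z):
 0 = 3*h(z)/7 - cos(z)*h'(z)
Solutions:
 h(z) = C1*(sin(z) + 1)^(3/14)/(sin(z) - 1)^(3/14)


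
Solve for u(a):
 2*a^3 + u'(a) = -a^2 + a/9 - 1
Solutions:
 u(a) = C1 - a^4/2 - a^3/3 + a^2/18 - a


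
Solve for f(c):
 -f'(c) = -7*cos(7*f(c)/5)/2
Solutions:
 -7*c/2 - 5*log(sin(7*f(c)/5) - 1)/14 + 5*log(sin(7*f(c)/5) + 1)/14 = C1


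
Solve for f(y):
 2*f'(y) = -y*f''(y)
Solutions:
 f(y) = C1 + C2/y


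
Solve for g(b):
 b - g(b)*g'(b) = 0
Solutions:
 g(b) = -sqrt(C1 + b^2)
 g(b) = sqrt(C1 + b^2)


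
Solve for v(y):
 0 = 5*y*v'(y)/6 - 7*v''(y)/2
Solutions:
 v(y) = C1 + C2*erfi(sqrt(210)*y/42)


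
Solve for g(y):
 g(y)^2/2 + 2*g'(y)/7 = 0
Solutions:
 g(y) = 4/(C1 + 7*y)


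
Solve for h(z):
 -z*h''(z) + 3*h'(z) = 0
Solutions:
 h(z) = C1 + C2*z^4


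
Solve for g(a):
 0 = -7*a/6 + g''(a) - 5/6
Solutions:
 g(a) = C1 + C2*a + 7*a^3/36 + 5*a^2/12


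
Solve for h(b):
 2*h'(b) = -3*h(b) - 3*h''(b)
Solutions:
 h(b) = (C1*sin(2*sqrt(2)*b/3) + C2*cos(2*sqrt(2)*b/3))*exp(-b/3)


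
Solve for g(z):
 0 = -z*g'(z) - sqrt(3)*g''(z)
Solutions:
 g(z) = C1 + C2*erf(sqrt(2)*3^(3/4)*z/6)


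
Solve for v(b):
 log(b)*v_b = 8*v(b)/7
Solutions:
 v(b) = C1*exp(8*li(b)/7)


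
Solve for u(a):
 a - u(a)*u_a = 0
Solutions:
 u(a) = -sqrt(C1 + a^2)
 u(a) = sqrt(C1 + a^2)


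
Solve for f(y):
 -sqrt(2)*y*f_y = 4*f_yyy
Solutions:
 f(y) = C1 + Integral(C2*airyai(-sqrt(2)*y/2) + C3*airybi(-sqrt(2)*y/2), y)


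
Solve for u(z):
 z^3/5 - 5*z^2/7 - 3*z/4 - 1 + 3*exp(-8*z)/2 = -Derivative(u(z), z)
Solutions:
 u(z) = C1 - z^4/20 + 5*z^3/21 + 3*z^2/8 + z + 3*exp(-8*z)/16


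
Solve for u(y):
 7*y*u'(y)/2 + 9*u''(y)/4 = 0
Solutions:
 u(y) = C1 + C2*erf(sqrt(7)*y/3)


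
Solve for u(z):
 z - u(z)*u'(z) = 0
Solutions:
 u(z) = -sqrt(C1 + z^2)
 u(z) = sqrt(C1 + z^2)


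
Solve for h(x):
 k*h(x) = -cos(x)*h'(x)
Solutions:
 h(x) = C1*exp(k*(log(sin(x) - 1) - log(sin(x) + 1))/2)


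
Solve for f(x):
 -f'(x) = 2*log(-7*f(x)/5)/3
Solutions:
 3*Integral(1/(log(-_y) - log(5) + log(7)), (_y, f(x)))/2 = C1 - x


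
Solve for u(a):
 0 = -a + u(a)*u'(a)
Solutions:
 u(a) = -sqrt(C1 + a^2)
 u(a) = sqrt(C1 + a^2)


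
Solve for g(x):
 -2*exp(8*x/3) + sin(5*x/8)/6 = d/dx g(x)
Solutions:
 g(x) = C1 - 3*exp(8*x/3)/4 - 4*cos(5*x/8)/15


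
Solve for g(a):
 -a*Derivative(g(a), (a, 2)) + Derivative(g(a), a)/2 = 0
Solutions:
 g(a) = C1 + C2*a^(3/2)


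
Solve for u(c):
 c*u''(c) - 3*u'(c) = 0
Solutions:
 u(c) = C1 + C2*c^4


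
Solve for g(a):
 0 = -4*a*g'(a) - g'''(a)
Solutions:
 g(a) = C1 + Integral(C2*airyai(-2^(2/3)*a) + C3*airybi(-2^(2/3)*a), a)


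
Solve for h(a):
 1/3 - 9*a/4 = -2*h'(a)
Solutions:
 h(a) = C1 + 9*a^2/16 - a/6


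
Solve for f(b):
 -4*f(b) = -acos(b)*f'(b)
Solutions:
 f(b) = C1*exp(4*Integral(1/acos(b), b))


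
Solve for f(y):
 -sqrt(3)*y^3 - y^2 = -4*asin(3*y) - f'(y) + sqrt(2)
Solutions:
 f(y) = C1 + sqrt(3)*y^4/4 + y^3/3 - 4*y*asin(3*y) + sqrt(2)*y - 4*sqrt(1 - 9*y^2)/3


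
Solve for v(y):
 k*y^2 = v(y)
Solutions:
 v(y) = k*y^2


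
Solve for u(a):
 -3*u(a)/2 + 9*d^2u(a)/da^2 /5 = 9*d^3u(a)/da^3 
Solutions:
 u(a) = C1*exp(a*(2*2^(2/3)/(15*sqrt(5585) + 1121)^(1/3) + 4 + 2^(1/3)*(15*sqrt(5585) + 1121)^(1/3))/60)*sin(2^(1/3)*sqrt(3)*a*(-(15*sqrt(5585) + 1121)^(1/3) + 2*2^(1/3)/(15*sqrt(5585) + 1121)^(1/3))/60) + C2*exp(a*(2*2^(2/3)/(15*sqrt(5585) + 1121)^(1/3) + 4 + 2^(1/3)*(15*sqrt(5585) + 1121)^(1/3))/60)*cos(2^(1/3)*sqrt(3)*a*(-(15*sqrt(5585) + 1121)^(1/3) + 2*2^(1/3)/(15*sqrt(5585) + 1121)^(1/3))/60) + C3*exp(a*(-2^(1/3)*(15*sqrt(5585) + 1121)^(1/3) - 2*2^(2/3)/(15*sqrt(5585) + 1121)^(1/3) + 2)/30)


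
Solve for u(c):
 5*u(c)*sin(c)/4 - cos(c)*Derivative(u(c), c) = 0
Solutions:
 u(c) = C1/cos(c)^(5/4)


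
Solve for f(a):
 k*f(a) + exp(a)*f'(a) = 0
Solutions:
 f(a) = C1*exp(k*exp(-a))


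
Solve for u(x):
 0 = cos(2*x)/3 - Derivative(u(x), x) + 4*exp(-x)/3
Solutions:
 u(x) = C1 + sin(2*x)/6 - 4*exp(-x)/3


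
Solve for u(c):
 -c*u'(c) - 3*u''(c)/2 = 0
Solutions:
 u(c) = C1 + C2*erf(sqrt(3)*c/3)


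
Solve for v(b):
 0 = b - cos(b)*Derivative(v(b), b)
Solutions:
 v(b) = C1 + Integral(b/cos(b), b)


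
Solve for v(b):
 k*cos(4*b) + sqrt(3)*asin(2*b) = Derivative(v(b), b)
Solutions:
 v(b) = C1 + k*sin(4*b)/4 + sqrt(3)*(b*asin(2*b) + sqrt(1 - 4*b^2)/2)


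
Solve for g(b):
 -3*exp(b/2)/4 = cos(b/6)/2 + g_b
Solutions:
 g(b) = C1 - 3*exp(b/2)/2 - 3*sin(b/6)


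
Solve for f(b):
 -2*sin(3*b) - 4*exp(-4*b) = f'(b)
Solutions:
 f(b) = C1 + 2*cos(3*b)/3 + exp(-4*b)


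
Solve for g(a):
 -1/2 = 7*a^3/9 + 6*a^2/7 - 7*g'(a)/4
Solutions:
 g(a) = C1 + a^4/9 + 8*a^3/49 + 2*a/7


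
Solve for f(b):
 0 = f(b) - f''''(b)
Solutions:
 f(b) = C1*exp(-b) + C2*exp(b) + C3*sin(b) + C4*cos(b)


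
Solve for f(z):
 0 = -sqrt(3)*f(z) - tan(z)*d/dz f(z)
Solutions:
 f(z) = C1/sin(z)^(sqrt(3))


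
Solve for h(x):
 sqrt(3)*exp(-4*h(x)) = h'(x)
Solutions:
 h(x) = log(-I*(C1 + 4*sqrt(3)*x)^(1/4))
 h(x) = log(I*(C1 + 4*sqrt(3)*x)^(1/4))
 h(x) = log(-(C1 + 4*sqrt(3)*x)^(1/4))
 h(x) = log(C1 + 4*sqrt(3)*x)/4


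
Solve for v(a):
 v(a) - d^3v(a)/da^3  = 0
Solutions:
 v(a) = C3*exp(a) + (C1*sin(sqrt(3)*a/2) + C2*cos(sqrt(3)*a/2))*exp(-a/2)


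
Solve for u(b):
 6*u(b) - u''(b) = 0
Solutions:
 u(b) = C1*exp(-sqrt(6)*b) + C2*exp(sqrt(6)*b)


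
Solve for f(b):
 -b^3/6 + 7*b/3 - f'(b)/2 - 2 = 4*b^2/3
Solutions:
 f(b) = C1 - b^4/12 - 8*b^3/9 + 7*b^2/3 - 4*b


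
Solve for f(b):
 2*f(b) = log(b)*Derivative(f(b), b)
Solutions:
 f(b) = C1*exp(2*li(b))


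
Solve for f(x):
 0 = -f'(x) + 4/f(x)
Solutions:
 f(x) = -sqrt(C1 + 8*x)
 f(x) = sqrt(C1 + 8*x)


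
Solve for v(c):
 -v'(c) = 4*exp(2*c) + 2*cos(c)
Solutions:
 v(c) = C1 - 2*exp(2*c) - 2*sin(c)


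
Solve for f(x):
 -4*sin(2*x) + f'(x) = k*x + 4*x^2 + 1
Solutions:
 f(x) = C1 + k*x^2/2 + 4*x^3/3 + x - 2*cos(2*x)


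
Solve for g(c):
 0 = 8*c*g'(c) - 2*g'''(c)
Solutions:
 g(c) = C1 + Integral(C2*airyai(2^(2/3)*c) + C3*airybi(2^(2/3)*c), c)


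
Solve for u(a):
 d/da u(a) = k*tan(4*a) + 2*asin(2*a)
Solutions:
 u(a) = C1 + 2*a*asin(2*a) - k*log(cos(4*a))/4 + sqrt(1 - 4*a^2)


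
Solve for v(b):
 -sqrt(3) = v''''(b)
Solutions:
 v(b) = C1 + C2*b + C3*b^2 + C4*b^3 - sqrt(3)*b^4/24


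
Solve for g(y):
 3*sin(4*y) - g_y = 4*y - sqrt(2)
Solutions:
 g(y) = C1 - 2*y^2 + sqrt(2)*y - 3*cos(4*y)/4


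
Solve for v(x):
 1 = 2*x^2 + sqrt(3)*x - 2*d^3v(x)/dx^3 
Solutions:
 v(x) = C1 + C2*x + C3*x^2 + x^5/60 + sqrt(3)*x^4/48 - x^3/12


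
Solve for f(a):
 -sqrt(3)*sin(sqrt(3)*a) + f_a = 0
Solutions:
 f(a) = C1 - cos(sqrt(3)*a)


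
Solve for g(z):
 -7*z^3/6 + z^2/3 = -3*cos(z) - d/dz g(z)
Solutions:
 g(z) = C1 + 7*z^4/24 - z^3/9 - 3*sin(z)


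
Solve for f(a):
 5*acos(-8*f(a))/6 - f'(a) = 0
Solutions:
 Integral(1/acos(-8*_y), (_y, f(a))) = C1 + 5*a/6


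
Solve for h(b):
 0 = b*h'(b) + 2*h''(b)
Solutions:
 h(b) = C1 + C2*erf(b/2)


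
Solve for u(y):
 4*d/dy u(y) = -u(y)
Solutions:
 u(y) = C1*exp(-y/4)


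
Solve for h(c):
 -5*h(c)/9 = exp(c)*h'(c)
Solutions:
 h(c) = C1*exp(5*exp(-c)/9)


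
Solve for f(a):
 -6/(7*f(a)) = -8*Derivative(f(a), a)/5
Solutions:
 f(a) = -sqrt(C1 + 210*a)/14
 f(a) = sqrt(C1 + 210*a)/14


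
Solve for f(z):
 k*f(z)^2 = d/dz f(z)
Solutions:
 f(z) = -1/(C1 + k*z)


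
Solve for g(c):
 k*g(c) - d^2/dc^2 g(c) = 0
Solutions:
 g(c) = C1*exp(-c*sqrt(k)) + C2*exp(c*sqrt(k))


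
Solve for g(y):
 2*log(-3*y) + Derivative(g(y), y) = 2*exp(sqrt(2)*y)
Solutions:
 g(y) = C1 - 2*y*log(-y) + 2*y*(1 - log(3)) + sqrt(2)*exp(sqrt(2)*y)


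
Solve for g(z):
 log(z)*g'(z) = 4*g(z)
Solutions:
 g(z) = C1*exp(4*li(z))


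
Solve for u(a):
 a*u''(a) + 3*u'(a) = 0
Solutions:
 u(a) = C1 + C2/a^2


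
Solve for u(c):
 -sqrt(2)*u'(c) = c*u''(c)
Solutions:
 u(c) = C1 + C2*c^(1 - sqrt(2))


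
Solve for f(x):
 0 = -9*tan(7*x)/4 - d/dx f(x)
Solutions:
 f(x) = C1 + 9*log(cos(7*x))/28


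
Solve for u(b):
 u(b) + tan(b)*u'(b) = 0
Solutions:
 u(b) = C1/sin(b)


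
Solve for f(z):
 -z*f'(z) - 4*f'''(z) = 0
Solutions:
 f(z) = C1 + Integral(C2*airyai(-2^(1/3)*z/2) + C3*airybi(-2^(1/3)*z/2), z)


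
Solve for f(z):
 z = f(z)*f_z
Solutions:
 f(z) = -sqrt(C1 + z^2)
 f(z) = sqrt(C1 + z^2)


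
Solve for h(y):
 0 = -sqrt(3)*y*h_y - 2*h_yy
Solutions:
 h(y) = C1 + C2*erf(3^(1/4)*y/2)


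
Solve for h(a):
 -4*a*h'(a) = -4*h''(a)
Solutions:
 h(a) = C1 + C2*erfi(sqrt(2)*a/2)


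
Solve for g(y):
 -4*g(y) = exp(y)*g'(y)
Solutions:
 g(y) = C1*exp(4*exp(-y))


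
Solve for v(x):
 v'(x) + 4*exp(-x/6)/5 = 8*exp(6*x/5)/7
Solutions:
 v(x) = C1 + 20*exp(6*x/5)/21 + 24*exp(-x/6)/5


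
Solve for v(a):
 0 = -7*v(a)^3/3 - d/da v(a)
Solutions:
 v(a) = -sqrt(6)*sqrt(-1/(C1 - 7*a))/2
 v(a) = sqrt(6)*sqrt(-1/(C1 - 7*a))/2


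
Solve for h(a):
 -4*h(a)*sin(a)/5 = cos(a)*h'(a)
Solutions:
 h(a) = C1*cos(a)^(4/5)


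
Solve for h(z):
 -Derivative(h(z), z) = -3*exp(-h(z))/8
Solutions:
 h(z) = log(C1 + 3*z/8)


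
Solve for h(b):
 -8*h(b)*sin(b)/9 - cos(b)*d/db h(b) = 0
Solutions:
 h(b) = C1*cos(b)^(8/9)


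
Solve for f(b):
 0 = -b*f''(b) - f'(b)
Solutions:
 f(b) = C1 + C2*log(b)


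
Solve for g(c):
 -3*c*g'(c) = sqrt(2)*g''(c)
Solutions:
 g(c) = C1 + C2*erf(2^(1/4)*sqrt(3)*c/2)


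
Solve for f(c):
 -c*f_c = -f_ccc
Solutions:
 f(c) = C1 + Integral(C2*airyai(c) + C3*airybi(c), c)


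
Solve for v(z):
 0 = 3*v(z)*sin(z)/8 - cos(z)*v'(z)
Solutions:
 v(z) = C1/cos(z)^(3/8)


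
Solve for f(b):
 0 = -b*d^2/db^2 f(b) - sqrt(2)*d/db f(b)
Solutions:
 f(b) = C1 + C2*b^(1 - sqrt(2))


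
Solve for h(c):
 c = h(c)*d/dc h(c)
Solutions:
 h(c) = -sqrt(C1 + c^2)
 h(c) = sqrt(C1 + c^2)


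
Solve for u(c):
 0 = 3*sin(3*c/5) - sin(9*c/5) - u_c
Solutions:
 u(c) = C1 - 5*cos(3*c/5) + 5*cos(9*c/5)/9


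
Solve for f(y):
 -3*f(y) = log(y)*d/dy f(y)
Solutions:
 f(y) = C1*exp(-3*li(y))


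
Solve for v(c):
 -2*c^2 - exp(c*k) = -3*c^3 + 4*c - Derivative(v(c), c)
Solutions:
 v(c) = C1 - 3*c^4/4 + 2*c^3/3 + 2*c^2 + exp(c*k)/k


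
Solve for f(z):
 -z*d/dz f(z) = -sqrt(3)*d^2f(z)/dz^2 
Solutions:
 f(z) = C1 + C2*erfi(sqrt(2)*3^(3/4)*z/6)


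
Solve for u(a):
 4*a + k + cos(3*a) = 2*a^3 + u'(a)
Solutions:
 u(a) = C1 - a^4/2 + 2*a^2 + a*k + sin(3*a)/3


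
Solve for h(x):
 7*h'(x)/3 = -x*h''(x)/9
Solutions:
 h(x) = C1 + C2/x^20


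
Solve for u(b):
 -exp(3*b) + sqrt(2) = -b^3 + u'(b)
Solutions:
 u(b) = C1 + b^4/4 + sqrt(2)*b - exp(3*b)/3


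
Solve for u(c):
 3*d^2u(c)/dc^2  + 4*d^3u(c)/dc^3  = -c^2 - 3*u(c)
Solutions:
 u(c) = C1*exp(c*(-2 + (4*sqrt(39) + 25)^(-1/3) + (4*sqrt(39) + 25)^(1/3))/8)*sin(sqrt(3)*c*(-(4*sqrt(39) + 25)^(1/3) + (4*sqrt(39) + 25)^(-1/3))/8) + C2*exp(c*(-2 + (4*sqrt(39) + 25)^(-1/3) + (4*sqrt(39) + 25)^(1/3))/8)*cos(sqrt(3)*c*(-(4*sqrt(39) + 25)^(1/3) + (4*sqrt(39) + 25)^(-1/3))/8) + C3*exp(-c*((4*sqrt(39) + 25)^(-1/3) + 1 + (4*sqrt(39) + 25)^(1/3))/4) - c^2/3 + 2/3


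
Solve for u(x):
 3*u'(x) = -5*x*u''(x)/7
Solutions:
 u(x) = C1 + C2/x^(16/5)


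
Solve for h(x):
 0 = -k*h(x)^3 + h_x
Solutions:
 h(x) = -sqrt(2)*sqrt(-1/(C1 + k*x))/2
 h(x) = sqrt(2)*sqrt(-1/(C1 + k*x))/2


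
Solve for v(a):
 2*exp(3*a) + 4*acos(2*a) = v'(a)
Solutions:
 v(a) = C1 + 4*a*acos(2*a) - 2*sqrt(1 - 4*a^2) + 2*exp(3*a)/3


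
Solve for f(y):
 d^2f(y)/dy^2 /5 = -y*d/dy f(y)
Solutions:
 f(y) = C1 + C2*erf(sqrt(10)*y/2)


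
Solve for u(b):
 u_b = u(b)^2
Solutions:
 u(b) = -1/(C1 + b)


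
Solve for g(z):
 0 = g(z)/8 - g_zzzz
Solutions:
 g(z) = C1*exp(-2^(1/4)*z/2) + C2*exp(2^(1/4)*z/2) + C3*sin(2^(1/4)*z/2) + C4*cos(2^(1/4)*z/2)


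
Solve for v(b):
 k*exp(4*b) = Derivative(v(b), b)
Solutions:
 v(b) = C1 + k*exp(4*b)/4


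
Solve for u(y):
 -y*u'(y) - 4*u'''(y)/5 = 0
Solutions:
 u(y) = C1 + Integral(C2*airyai(-10^(1/3)*y/2) + C3*airybi(-10^(1/3)*y/2), y)


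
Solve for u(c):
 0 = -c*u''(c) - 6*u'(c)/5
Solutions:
 u(c) = C1 + C2/c^(1/5)


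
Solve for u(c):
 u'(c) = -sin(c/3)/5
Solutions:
 u(c) = C1 + 3*cos(c/3)/5


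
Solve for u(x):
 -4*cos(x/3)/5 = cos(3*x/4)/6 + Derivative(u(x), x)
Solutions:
 u(x) = C1 - 12*sin(x/3)/5 - 2*sin(3*x/4)/9


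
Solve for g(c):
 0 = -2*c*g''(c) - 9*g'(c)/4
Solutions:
 g(c) = C1 + C2/c^(1/8)


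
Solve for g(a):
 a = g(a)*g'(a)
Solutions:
 g(a) = -sqrt(C1 + a^2)
 g(a) = sqrt(C1 + a^2)


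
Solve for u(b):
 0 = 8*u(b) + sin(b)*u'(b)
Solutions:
 u(b) = C1*(cos(b)^4 + 4*cos(b)^3 + 6*cos(b)^2 + 4*cos(b) + 1)/(cos(b)^4 - 4*cos(b)^3 + 6*cos(b)^2 - 4*cos(b) + 1)


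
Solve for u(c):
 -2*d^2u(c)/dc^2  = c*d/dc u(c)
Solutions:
 u(c) = C1 + C2*erf(c/2)


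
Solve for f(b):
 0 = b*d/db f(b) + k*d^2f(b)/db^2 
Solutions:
 f(b) = C1 + C2*sqrt(k)*erf(sqrt(2)*b*sqrt(1/k)/2)


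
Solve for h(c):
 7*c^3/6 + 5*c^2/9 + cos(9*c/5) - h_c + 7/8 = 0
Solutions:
 h(c) = C1 + 7*c^4/24 + 5*c^3/27 + 7*c/8 + 5*sin(9*c/5)/9


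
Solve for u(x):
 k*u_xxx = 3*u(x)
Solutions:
 u(x) = C1*exp(3^(1/3)*x*(1/k)^(1/3)) + C2*exp(x*(-3^(1/3) + 3^(5/6)*I)*(1/k)^(1/3)/2) + C3*exp(-x*(3^(1/3) + 3^(5/6)*I)*(1/k)^(1/3)/2)


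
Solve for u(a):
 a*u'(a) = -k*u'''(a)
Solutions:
 u(a) = C1 + Integral(C2*airyai(a*(-1/k)^(1/3)) + C3*airybi(a*(-1/k)^(1/3)), a)


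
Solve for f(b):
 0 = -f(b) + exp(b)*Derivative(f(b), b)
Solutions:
 f(b) = C1*exp(-exp(-b))


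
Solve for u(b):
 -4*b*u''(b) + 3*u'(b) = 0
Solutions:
 u(b) = C1 + C2*b^(7/4)


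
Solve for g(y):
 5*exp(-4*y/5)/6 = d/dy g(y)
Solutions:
 g(y) = C1 - 25*exp(-4*y/5)/24


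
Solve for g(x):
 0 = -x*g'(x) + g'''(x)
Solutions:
 g(x) = C1 + Integral(C2*airyai(x) + C3*airybi(x), x)


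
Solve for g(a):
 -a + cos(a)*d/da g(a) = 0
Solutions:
 g(a) = C1 + Integral(a/cos(a), a)


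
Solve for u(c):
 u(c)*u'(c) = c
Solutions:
 u(c) = -sqrt(C1 + c^2)
 u(c) = sqrt(C1 + c^2)


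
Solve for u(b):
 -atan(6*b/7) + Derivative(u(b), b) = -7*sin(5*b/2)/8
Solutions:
 u(b) = C1 + b*atan(6*b/7) - 7*log(36*b^2 + 49)/12 + 7*cos(5*b/2)/20


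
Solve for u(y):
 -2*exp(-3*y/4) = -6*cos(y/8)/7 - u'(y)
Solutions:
 u(y) = C1 - 48*sin(y/8)/7 - 8*exp(-3*y/4)/3


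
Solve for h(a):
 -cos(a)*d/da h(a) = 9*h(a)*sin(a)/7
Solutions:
 h(a) = C1*cos(a)^(9/7)


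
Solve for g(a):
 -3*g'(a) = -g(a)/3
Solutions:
 g(a) = C1*exp(a/9)


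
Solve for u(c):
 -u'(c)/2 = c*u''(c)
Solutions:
 u(c) = C1 + C2*sqrt(c)


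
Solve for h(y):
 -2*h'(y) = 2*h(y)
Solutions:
 h(y) = C1*exp(-y)


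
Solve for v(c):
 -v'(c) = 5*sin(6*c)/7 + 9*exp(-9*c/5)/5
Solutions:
 v(c) = C1 + 5*cos(6*c)/42 + exp(-9*c/5)


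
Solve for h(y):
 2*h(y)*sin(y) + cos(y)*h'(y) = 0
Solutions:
 h(y) = C1*cos(y)^2


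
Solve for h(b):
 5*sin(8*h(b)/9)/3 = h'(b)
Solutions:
 -5*b/3 + 9*log(cos(8*h(b)/9) - 1)/16 - 9*log(cos(8*h(b)/9) + 1)/16 = C1


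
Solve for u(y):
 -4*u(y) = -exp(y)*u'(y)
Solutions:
 u(y) = C1*exp(-4*exp(-y))


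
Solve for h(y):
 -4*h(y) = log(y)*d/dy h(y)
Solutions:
 h(y) = C1*exp(-4*li(y))


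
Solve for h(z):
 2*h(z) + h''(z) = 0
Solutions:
 h(z) = C1*sin(sqrt(2)*z) + C2*cos(sqrt(2)*z)


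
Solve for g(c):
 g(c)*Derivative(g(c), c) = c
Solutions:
 g(c) = -sqrt(C1 + c^2)
 g(c) = sqrt(C1 + c^2)


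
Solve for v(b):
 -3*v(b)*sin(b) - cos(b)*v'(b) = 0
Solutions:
 v(b) = C1*cos(b)^3


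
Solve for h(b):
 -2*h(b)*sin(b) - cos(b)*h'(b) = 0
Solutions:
 h(b) = C1*cos(b)^2


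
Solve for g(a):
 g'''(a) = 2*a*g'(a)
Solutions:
 g(a) = C1 + Integral(C2*airyai(2^(1/3)*a) + C3*airybi(2^(1/3)*a), a)


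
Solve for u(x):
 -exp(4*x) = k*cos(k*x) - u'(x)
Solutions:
 u(x) = C1 + exp(4*x)/4 + sin(k*x)


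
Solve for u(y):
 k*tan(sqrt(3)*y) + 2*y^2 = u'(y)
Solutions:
 u(y) = C1 - sqrt(3)*k*log(cos(sqrt(3)*y))/3 + 2*y^3/3


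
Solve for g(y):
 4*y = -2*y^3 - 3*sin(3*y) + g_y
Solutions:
 g(y) = C1 + y^4/2 + 2*y^2 - cos(3*y)


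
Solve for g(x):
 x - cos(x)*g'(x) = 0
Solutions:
 g(x) = C1 + Integral(x/cos(x), x)


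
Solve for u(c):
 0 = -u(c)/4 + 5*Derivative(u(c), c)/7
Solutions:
 u(c) = C1*exp(7*c/20)


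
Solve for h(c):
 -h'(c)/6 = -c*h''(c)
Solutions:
 h(c) = C1 + C2*c^(7/6)


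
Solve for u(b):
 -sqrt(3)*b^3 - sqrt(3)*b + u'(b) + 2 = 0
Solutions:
 u(b) = C1 + sqrt(3)*b^4/4 + sqrt(3)*b^2/2 - 2*b


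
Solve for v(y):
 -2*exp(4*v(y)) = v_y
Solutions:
 v(y) = log(-I*(1/(C1 + 8*y))^(1/4))
 v(y) = log(I*(1/(C1 + 8*y))^(1/4))
 v(y) = log(-(1/(C1 + 8*y))^(1/4))
 v(y) = log(1/(C1 + 8*y))/4


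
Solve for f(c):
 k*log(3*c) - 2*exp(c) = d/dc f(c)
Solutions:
 f(c) = C1 + c*k*log(c) + c*k*(-1 + log(3)) - 2*exp(c)


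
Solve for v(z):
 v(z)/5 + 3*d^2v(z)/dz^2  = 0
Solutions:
 v(z) = C1*sin(sqrt(15)*z/15) + C2*cos(sqrt(15)*z/15)


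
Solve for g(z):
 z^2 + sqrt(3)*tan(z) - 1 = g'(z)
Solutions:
 g(z) = C1 + z^3/3 - z - sqrt(3)*log(cos(z))


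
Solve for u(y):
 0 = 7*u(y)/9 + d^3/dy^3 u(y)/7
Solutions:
 u(y) = C3*exp(-3^(1/3)*7^(2/3)*y/3) + (C1*sin(3^(5/6)*7^(2/3)*y/6) + C2*cos(3^(5/6)*7^(2/3)*y/6))*exp(3^(1/3)*7^(2/3)*y/6)


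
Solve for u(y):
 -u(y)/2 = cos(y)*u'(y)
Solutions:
 u(y) = C1*(sin(y) - 1)^(1/4)/(sin(y) + 1)^(1/4)


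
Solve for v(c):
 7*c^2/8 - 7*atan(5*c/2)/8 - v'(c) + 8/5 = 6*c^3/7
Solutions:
 v(c) = C1 - 3*c^4/14 + 7*c^3/24 - 7*c*atan(5*c/2)/8 + 8*c/5 + 7*log(25*c^2 + 4)/40


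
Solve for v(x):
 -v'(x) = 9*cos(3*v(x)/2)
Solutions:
 v(x) = -2*asin((C1 + exp(27*x))/(C1 - exp(27*x)))/3 + 2*pi/3
 v(x) = 2*asin((C1 + exp(27*x))/(C1 - exp(27*x)))/3


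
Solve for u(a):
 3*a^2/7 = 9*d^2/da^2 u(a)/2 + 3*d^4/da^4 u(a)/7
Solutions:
 u(a) = C1 + C2*a + C3*sin(sqrt(42)*a/2) + C4*cos(sqrt(42)*a/2) + a^4/126 - 4*a^2/441


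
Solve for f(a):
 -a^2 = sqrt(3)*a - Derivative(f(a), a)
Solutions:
 f(a) = C1 + a^3/3 + sqrt(3)*a^2/2


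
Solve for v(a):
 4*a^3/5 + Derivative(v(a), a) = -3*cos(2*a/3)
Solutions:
 v(a) = C1 - a^4/5 - 9*sin(2*a/3)/2


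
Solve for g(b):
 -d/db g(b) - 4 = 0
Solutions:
 g(b) = C1 - 4*b


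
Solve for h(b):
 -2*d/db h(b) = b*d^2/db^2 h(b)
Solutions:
 h(b) = C1 + C2/b


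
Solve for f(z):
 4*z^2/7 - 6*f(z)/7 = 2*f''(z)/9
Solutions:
 f(z) = C1*sin(3*sqrt(21)*z/7) + C2*cos(3*sqrt(21)*z/7) + 2*z^2/3 - 28/81


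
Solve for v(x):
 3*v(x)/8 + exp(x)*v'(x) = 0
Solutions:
 v(x) = C1*exp(3*exp(-x)/8)


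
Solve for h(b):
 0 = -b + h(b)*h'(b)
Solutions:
 h(b) = -sqrt(C1 + b^2)
 h(b) = sqrt(C1 + b^2)


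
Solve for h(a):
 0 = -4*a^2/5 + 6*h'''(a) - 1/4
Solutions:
 h(a) = C1 + C2*a + C3*a^2 + a^5/450 + a^3/144


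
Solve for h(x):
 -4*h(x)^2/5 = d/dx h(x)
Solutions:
 h(x) = 5/(C1 + 4*x)


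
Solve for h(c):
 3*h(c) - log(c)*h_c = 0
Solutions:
 h(c) = C1*exp(3*li(c))


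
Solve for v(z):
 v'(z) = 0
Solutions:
 v(z) = C1


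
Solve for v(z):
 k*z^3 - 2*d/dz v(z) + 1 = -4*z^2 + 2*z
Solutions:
 v(z) = C1 + k*z^4/8 + 2*z^3/3 - z^2/2 + z/2


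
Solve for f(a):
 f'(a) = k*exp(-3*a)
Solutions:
 f(a) = C1 - k*exp(-3*a)/3


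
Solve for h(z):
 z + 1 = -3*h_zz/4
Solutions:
 h(z) = C1 + C2*z - 2*z^3/9 - 2*z^2/3


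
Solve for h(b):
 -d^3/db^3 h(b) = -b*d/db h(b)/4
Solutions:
 h(b) = C1 + Integral(C2*airyai(2^(1/3)*b/2) + C3*airybi(2^(1/3)*b/2), b)


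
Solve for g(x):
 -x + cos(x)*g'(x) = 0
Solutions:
 g(x) = C1 + Integral(x/cos(x), x)


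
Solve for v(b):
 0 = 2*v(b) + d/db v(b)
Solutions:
 v(b) = C1*exp(-2*b)


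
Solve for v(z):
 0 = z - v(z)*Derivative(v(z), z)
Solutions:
 v(z) = -sqrt(C1 + z^2)
 v(z) = sqrt(C1 + z^2)


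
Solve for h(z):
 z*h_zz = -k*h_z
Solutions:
 h(z) = C1 + z^(1 - re(k))*(C2*sin(log(z)*Abs(im(k))) + C3*cos(log(z)*im(k)))


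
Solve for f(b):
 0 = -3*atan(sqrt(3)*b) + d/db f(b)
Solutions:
 f(b) = C1 + 3*b*atan(sqrt(3)*b) - sqrt(3)*log(3*b^2 + 1)/2


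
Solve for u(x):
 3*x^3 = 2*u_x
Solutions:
 u(x) = C1 + 3*x^4/8


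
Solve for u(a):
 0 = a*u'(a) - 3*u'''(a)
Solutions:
 u(a) = C1 + Integral(C2*airyai(3^(2/3)*a/3) + C3*airybi(3^(2/3)*a/3), a)


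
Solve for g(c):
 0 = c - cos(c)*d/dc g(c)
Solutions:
 g(c) = C1 + Integral(c/cos(c), c)


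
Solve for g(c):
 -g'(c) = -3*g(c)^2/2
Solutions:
 g(c) = -2/(C1 + 3*c)


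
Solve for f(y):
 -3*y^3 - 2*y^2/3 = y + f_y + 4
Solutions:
 f(y) = C1 - 3*y^4/4 - 2*y^3/9 - y^2/2 - 4*y


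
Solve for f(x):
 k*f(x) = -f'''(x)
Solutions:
 f(x) = C1*exp(x*(-k)^(1/3)) + C2*exp(x*(-k)^(1/3)*(-1 + sqrt(3)*I)/2) + C3*exp(-x*(-k)^(1/3)*(1 + sqrt(3)*I)/2)


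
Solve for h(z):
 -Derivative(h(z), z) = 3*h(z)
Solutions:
 h(z) = C1*exp(-3*z)


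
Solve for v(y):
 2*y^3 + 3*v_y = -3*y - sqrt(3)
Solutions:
 v(y) = C1 - y^4/6 - y^2/2 - sqrt(3)*y/3


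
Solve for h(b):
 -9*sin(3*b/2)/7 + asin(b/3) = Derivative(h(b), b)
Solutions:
 h(b) = C1 + b*asin(b/3) + sqrt(9 - b^2) + 6*cos(3*b/2)/7


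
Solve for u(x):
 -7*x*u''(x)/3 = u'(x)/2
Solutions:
 u(x) = C1 + C2*x^(11/14)


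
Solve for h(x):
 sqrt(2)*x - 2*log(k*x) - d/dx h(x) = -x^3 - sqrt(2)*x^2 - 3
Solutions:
 h(x) = C1 + x^4/4 + sqrt(2)*x^3/3 + sqrt(2)*x^2/2 - 2*x*log(k*x) + 5*x


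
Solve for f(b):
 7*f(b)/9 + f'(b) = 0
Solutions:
 f(b) = C1*exp(-7*b/9)


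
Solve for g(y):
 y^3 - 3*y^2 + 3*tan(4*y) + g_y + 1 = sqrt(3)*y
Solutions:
 g(y) = C1 - y^4/4 + y^3 + sqrt(3)*y^2/2 - y + 3*log(cos(4*y))/4


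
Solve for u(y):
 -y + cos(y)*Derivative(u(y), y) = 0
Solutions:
 u(y) = C1 + Integral(y/cos(y), y)


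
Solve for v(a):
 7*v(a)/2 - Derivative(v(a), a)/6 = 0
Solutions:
 v(a) = C1*exp(21*a)


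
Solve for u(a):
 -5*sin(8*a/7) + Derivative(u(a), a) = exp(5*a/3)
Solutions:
 u(a) = C1 + 3*exp(5*a/3)/5 - 35*cos(8*a/7)/8


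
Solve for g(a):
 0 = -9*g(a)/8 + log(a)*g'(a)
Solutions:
 g(a) = C1*exp(9*li(a)/8)


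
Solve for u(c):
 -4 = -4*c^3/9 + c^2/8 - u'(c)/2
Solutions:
 u(c) = C1 - 2*c^4/9 + c^3/12 + 8*c


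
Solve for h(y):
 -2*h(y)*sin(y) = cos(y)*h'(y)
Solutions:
 h(y) = C1*cos(y)^2


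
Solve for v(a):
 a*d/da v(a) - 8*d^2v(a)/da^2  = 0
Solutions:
 v(a) = C1 + C2*erfi(a/4)


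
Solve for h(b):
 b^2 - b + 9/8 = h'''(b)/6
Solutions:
 h(b) = C1 + C2*b + C3*b^2 + b^5/10 - b^4/4 + 9*b^3/8


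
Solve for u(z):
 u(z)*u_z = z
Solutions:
 u(z) = -sqrt(C1 + z^2)
 u(z) = sqrt(C1 + z^2)


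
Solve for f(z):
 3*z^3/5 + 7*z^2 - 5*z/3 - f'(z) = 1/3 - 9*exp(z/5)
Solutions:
 f(z) = C1 + 3*z^4/20 + 7*z^3/3 - 5*z^2/6 - z/3 + 45*exp(z/5)


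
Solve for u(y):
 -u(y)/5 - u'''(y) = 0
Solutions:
 u(y) = C3*exp(-5^(2/3)*y/5) + (C1*sin(sqrt(3)*5^(2/3)*y/10) + C2*cos(sqrt(3)*5^(2/3)*y/10))*exp(5^(2/3)*y/10)


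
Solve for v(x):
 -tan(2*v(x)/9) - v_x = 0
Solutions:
 v(x) = -9*asin(C1*exp(-2*x/9))/2 + 9*pi/2
 v(x) = 9*asin(C1*exp(-2*x/9))/2


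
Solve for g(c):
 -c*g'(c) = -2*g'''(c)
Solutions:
 g(c) = C1 + Integral(C2*airyai(2^(2/3)*c/2) + C3*airybi(2^(2/3)*c/2), c)


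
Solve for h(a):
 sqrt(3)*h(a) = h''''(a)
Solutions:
 h(a) = C1*exp(-3^(1/8)*a) + C2*exp(3^(1/8)*a) + C3*sin(3^(1/8)*a) + C4*cos(3^(1/8)*a)


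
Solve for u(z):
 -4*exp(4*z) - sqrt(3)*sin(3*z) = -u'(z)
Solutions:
 u(z) = C1 + exp(4*z) - sqrt(3)*cos(3*z)/3


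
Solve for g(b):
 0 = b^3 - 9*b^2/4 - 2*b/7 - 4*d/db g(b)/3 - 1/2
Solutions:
 g(b) = C1 + 3*b^4/16 - 9*b^3/16 - 3*b^2/28 - 3*b/8


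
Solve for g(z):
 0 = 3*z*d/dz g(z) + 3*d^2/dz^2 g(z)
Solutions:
 g(z) = C1 + C2*erf(sqrt(2)*z/2)


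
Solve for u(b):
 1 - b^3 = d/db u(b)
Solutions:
 u(b) = C1 - b^4/4 + b


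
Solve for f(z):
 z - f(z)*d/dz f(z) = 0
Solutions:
 f(z) = -sqrt(C1 + z^2)
 f(z) = sqrt(C1 + z^2)


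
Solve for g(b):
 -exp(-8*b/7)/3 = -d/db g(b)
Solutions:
 g(b) = C1 - 7*exp(-8*b/7)/24


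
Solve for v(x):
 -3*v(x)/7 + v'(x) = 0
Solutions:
 v(x) = C1*exp(3*x/7)


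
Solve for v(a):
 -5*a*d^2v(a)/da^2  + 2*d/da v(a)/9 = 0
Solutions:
 v(a) = C1 + C2*a^(47/45)


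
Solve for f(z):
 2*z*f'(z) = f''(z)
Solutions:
 f(z) = C1 + C2*erfi(z)


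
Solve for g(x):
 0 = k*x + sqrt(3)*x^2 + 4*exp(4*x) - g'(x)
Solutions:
 g(x) = C1 + k*x^2/2 + sqrt(3)*x^3/3 + exp(4*x)


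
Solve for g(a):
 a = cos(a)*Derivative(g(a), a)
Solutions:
 g(a) = C1 + Integral(a/cos(a), a)


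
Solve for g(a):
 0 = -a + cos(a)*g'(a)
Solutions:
 g(a) = C1 + Integral(a/cos(a), a)


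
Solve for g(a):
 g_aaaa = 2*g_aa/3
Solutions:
 g(a) = C1 + C2*a + C3*exp(-sqrt(6)*a/3) + C4*exp(sqrt(6)*a/3)


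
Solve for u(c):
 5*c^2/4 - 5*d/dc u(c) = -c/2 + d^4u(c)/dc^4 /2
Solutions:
 u(c) = C1 + C4*exp(-10^(1/3)*c) + c^3/12 + c^2/20 + (C2*sin(10^(1/3)*sqrt(3)*c/2) + C3*cos(10^(1/3)*sqrt(3)*c/2))*exp(10^(1/3)*c/2)


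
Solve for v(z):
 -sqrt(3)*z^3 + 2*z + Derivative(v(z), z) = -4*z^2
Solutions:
 v(z) = C1 + sqrt(3)*z^4/4 - 4*z^3/3 - z^2


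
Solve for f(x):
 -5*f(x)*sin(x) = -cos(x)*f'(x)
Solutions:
 f(x) = C1/cos(x)^5


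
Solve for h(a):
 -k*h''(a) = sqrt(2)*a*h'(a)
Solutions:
 h(a) = C1 + C2*sqrt(k)*erf(2^(3/4)*a*sqrt(1/k)/2)


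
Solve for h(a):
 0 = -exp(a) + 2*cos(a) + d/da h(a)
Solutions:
 h(a) = C1 + exp(a) - 2*sin(a)


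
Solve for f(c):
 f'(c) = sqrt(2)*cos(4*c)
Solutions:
 f(c) = C1 + sqrt(2)*sin(4*c)/4


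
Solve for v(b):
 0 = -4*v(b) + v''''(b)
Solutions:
 v(b) = C1*exp(-sqrt(2)*b) + C2*exp(sqrt(2)*b) + C3*sin(sqrt(2)*b) + C4*cos(sqrt(2)*b)


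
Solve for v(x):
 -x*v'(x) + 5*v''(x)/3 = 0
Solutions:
 v(x) = C1 + C2*erfi(sqrt(30)*x/10)


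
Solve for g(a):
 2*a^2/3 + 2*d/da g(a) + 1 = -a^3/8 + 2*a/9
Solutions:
 g(a) = C1 - a^4/64 - a^3/9 + a^2/18 - a/2


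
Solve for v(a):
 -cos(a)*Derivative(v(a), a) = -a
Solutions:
 v(a) = C1 + Integral(a/cos(a), a)


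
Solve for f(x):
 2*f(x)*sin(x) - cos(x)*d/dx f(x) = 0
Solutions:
 f(x) = C1/cos(x)^2


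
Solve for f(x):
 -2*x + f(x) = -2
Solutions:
 f(x) = 2*x - 2


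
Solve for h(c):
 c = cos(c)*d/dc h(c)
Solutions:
 h(c) = C1 + Integral(c/cos(c), c)


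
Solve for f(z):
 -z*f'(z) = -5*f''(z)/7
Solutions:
 f(z) = C1 + C2*erfi(sqrt(70)*z/10)


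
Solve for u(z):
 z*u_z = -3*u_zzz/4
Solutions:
 u(z) = C1 + Integral(C2*airyai(-6^(2/3)*z/3) + C3*airybi(-6^(2/3)*z/3), z)


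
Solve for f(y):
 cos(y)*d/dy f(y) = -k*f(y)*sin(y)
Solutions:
 f(y) = C1*exp(k*log(cos(y)))


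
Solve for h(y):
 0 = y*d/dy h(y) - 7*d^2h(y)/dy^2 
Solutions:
 h(y) = C1 + C2*erfi(sqrt(14)*y/14)


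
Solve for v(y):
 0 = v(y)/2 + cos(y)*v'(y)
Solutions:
 v(y) = C1*(sin(y) - 1)^(1/4)/(sin(y) + 1)^(1/4)


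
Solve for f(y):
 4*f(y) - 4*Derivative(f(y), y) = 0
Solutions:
 f(y) = C1*exp(y)


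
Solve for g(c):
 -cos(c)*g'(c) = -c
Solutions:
 g(c) = C1 + Integral(c/cos(c), c)


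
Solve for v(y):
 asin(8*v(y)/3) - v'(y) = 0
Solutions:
 Integral(1/asin(8*_y/3), (_y, v(y))) = C1 + y


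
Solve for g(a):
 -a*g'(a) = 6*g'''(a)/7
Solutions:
 g(a) = C1 + Integral(C2*airyai(-6^(2/3)*7^(1/3)*a/6) + C3*airybi(-6^(2/3)*7^(1/3)*a/6), a)


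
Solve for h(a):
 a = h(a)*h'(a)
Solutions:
 h(a) = -sqrt(C1 + a^2)
 h(a) = sqrt(C1 + a^2)


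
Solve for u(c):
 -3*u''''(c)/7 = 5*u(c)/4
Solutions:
 u(c) = (C1*sin(3^(3/4)*35^(1/4)*c/6) + C2*cos(3^(3/4)*35^(1/4)*c/6))*exp(-3^(3/4)*35^(1/4)*c/6) + (C3*sin(3^(3/4)*35^(1/4)*c/6) + C4*cos(3^(3/4)*35^(1/4)*c/6))*exp(3^(3/4)*35^(1/4)*c/6)


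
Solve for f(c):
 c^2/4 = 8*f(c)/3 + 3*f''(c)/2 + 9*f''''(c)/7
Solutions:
 f(c) = 3*c^2/32 + (C1*sin(2^(3/4)*21^(1/4)*c*cos(atan(sqrt(2247)/21)/2)/3) + C2*cos(2^(3/4)*21^(1/4)*c*cos(atan(sqrt(2247)/21)/2)/3))*exp(-2^(3/4)*21^(1/4)*c*sin(atan(sqrt(2247)/21)/2)/3) + (C3*sin(2^(3/4)*21^(1/4)*c*cos(atan(sqrt(2247)/21)/2)/3) + C4*cos(2^(3/4)*21^(1/4)*c*cos(atan(sqrt(2247)/21)/2)/3))*exp(2^(3/4)*21^(1/4)*c*sin(atan(sqrt(2247)/21)/2)/3) - 27/256


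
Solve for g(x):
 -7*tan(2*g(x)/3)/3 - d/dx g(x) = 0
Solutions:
 g(x) = -3*asin(C1*exp(-14*x/9))/2 + 3*pi/2
 g(x) = 3*asin(C1*exp(-14*x/9))/2


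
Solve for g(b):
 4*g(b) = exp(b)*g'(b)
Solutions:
 g(b) = C1*exp(-4*exp(-b))


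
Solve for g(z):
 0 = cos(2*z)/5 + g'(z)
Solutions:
 g(z) = C1 - sin(2*z)/10


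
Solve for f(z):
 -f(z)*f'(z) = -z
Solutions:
 f(z) = -sqrt(C1 + z^2)
 f(z) = sqrt(C1 + z^2)


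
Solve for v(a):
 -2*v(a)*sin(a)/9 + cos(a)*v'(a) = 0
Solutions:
 v(a) = C1/cos(a)^(2/9)


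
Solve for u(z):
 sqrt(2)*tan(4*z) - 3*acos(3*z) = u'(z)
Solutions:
 u(z) = C1 - 3*z*acos(3*z) + sqrt(1 - 9*z^2) - sqrt(2)*log(cos(4*z))/4


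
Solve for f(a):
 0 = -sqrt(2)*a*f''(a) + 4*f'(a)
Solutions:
 f(a) = C1 + C2*a^(1 + 2*sqrt(2))


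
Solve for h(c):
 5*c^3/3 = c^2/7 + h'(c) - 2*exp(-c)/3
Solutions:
 h(c) = C1 + 5*c^4/12 - c^3/21 - 2*exp(-c)/3


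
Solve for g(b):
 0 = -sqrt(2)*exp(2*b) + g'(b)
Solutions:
 g(b) = C1 + sqrt(2)*exp(2*b)/2


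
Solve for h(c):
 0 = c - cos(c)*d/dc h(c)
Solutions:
 h(c) = C1 + Integral(c/cos(c), c)


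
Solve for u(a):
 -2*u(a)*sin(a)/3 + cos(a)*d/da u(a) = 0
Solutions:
 u(a) = C1/cos(a)^(2/3)


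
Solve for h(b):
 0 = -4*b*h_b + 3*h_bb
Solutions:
 h(b) = C1 + C2*erfi(sqrt(6)*b/3)


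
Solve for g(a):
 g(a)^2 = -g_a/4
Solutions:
 g(a) = 1/(C1 + 4*a)


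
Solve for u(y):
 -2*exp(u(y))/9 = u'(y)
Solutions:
 u(y) = log(1/(C1 + 2*y)) + 2*log(3)


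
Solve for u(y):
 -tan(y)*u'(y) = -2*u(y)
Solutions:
 u(y) = C1*sin(y)^2


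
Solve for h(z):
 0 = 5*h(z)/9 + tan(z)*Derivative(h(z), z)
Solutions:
 h(z) = C1/sin(z)^(5/9)


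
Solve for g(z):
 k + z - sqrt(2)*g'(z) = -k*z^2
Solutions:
 g(z) = C1 + sqrt(2)*k*z^3/6 + sqrt(2)*k*z/2 + sqrt(2)*z^2/4


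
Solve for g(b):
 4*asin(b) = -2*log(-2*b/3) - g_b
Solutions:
 g(b) = C1 - 2*b*log(-b) - 4*b*asin(b) - 2*b*log(2) + 2*b + 2*b*log(3) - 4*sqrt(1 - b^2)


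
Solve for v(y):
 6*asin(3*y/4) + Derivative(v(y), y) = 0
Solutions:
 v(y) = C1 - 6*y*asin(3*y/4) - 2*sqrt(16 - 9*y^2)


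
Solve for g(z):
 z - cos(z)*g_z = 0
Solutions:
 g(z) = C1 + Integral(z/cos(z), z)


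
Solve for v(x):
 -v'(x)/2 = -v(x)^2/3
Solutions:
 v(x) = -3/(C1 + 2*x)


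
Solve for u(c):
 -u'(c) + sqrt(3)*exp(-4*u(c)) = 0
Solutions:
 u(c) = log(-I*(C1 + 4*sqrt(3)*c)^(1/4))
 u(c) = log(I*(C1 + 4*sqrt(3)*c)^(1/4))
 u(c) = log(-(C1 + 4*sqrt(3)*c)^(1/4))
 u(c) = log(C1 + 4*sqrt(3)*c)/4


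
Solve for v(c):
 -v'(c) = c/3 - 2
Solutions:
 v(c) = C1 - c^2/6 + 2*c


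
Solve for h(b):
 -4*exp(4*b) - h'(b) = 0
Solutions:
 h(b) = C1 - exp(4*b)


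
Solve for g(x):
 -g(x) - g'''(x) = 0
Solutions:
 g(x) = C3*exp(-x) + (C1*sin(sqrt(3)*x/2) + C2*cos(sqrt(3)*x/2))*exp(x/2)


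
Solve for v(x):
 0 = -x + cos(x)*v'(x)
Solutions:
 v(x) = C1 + Integral(x/cos(x), x)


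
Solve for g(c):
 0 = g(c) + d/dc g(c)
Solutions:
 g(c) = C1*exp(-c)


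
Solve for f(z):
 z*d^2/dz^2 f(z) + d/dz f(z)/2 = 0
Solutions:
 f(z) = C1 + C2*sqrt(z)


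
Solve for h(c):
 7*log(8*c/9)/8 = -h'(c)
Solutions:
 h(c) = C1 - 7*c*log(c)/8 - 21*c*log(2)/8 + 7*c/8 + 7*c*log(3)/4


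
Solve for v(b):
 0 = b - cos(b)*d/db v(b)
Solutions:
 v(b) = C1 + Integral(b/cos(b), b)


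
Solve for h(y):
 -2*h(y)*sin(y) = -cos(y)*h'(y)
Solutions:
 h(y) = C1/cos(y)^2


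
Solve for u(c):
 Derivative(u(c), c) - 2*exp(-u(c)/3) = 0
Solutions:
 u(c) = 3*log(C1 + 2*c/3)


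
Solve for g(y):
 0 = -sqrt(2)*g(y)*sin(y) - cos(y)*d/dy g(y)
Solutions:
 g(y) = C1*cos(y)^(sqrt(2))


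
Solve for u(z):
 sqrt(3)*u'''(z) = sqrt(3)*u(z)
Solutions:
 u(z) = C3*exp(z) + (C1*sin(sqrt(3)*z/2) + C2*cos(sqrt(3)*z/2))*exp(-z/2)


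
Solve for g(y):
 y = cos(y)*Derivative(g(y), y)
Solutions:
 g(y) = C1 + Integral(y/cos(y), y)


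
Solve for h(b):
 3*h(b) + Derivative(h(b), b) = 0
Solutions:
 h(b) = C1*exp(-3*b)


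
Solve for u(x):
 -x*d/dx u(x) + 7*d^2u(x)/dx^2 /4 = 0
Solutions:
 u(x) = C1 + C2*erfi(sqrt(14)*x/7)


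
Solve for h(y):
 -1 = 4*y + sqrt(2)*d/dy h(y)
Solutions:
 h(y) = C1 - sqrt(2)*y^2 - sqrt(2)*y/2


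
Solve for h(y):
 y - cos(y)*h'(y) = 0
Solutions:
 h(y) = C1 + Integral(y/cos(y), y)


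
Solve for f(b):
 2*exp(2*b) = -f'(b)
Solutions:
 f(b) = C1 - exp(2*b)


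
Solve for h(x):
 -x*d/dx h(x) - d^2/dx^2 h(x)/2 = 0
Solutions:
 h(x) = C1 + C2*erf(x)


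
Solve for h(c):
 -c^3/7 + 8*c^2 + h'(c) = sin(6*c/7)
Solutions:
 h(c) = C1 + c^4/28 - 8*c^3/3 - 7*cos(6*c/7)/6


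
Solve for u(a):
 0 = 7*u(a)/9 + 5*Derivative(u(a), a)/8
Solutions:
 u(a) = C1*exp(-56*a/45)


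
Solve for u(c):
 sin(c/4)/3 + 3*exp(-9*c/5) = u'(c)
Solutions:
 u(c) = C1 - 4*cos(c/4)/3 - 5*exp(-9*c/5)/3


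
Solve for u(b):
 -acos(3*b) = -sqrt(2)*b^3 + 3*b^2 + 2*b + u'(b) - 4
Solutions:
 u(b) = C1 + sqrt(2)*b^4/4 - b^3 - b^2 - b*acos(3*b) + 4*b + sqrt(1 - 9*b^2)/3


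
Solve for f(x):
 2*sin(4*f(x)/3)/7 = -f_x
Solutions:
 2*x/7 + 3*log(cos(4*f(x)/3) - 1)/8 - 3*log(cos(4*f(x)/3) + 1)/8 = C1


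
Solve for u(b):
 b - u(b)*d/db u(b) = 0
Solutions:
 u(b) = -sqrt(C1 + b^2)
 u(b) = sqrt(C1 + b^2)


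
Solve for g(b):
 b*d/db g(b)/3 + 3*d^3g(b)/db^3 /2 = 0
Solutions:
 g(b) = C1 + Integral(C2*airyai(-6^(1/3)*b/3) + C3*airybi(-6^(1/3)*b/3), b)


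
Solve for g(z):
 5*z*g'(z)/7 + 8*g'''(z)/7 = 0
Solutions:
 g(z) = C1 + Integral(C2*airyai(-5^(1/3)*z/2) + C3*airybi(-5^(1/3)*z/2), z)


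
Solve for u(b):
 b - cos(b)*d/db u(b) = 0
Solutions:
 u(b) = C1 + Integral(b/cos(b), b)


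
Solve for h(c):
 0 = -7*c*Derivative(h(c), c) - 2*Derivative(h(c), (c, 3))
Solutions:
 h(c) = C1 + Integral(C2*airyai(-2^(2/3)*7^(1/3)*c/2) + C3*airybi(-2^(2/3)*7^(1/3)*c/2), c)


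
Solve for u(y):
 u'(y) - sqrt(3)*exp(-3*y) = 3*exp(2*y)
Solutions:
 u(y) = C1 + 3*exp(2*y)/2 - sqrt(3)*exp(-3*y)/3


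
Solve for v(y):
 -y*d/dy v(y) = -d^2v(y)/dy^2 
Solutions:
 v(y) = C1 + C2*erfi(sqrt(2)*y/2)


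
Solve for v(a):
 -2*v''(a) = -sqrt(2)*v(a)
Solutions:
 v(a) = C1*exp(-2^(3/4)*a/2) + C2*exp(2^(3/4)*a/2)


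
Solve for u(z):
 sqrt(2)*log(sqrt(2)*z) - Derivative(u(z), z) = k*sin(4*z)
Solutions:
 u(z) = C1 + k*cos(4*z)/4 + sqrt(2)*z*(log(z) - 1) + sqrt(2)*z*log(2)/2


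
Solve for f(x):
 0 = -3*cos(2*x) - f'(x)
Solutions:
 f(x) = C1 - 3*sin(2*x)/2


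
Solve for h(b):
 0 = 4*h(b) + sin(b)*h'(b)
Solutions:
 h(b) = C1*(cos(b)^2 + 2*cos(b) + 1)/(cos(b)^2 - 2*cos(b) + 1)


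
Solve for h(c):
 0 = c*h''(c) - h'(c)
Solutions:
 h(c) = C1 + C2*c^2


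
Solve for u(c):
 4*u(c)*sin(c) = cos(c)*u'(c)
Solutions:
 u(c) = C1/cos(c)^4


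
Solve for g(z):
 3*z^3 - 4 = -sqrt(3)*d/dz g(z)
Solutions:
 g(z) = C1 - sqrt(3)*z^4/4 + 4*sqrt(3)*z/3


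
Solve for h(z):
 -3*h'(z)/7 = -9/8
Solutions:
 h(z) = C1 + 21*z/8


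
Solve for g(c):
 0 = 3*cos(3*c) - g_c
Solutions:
 g(c) = C1 + sin(3*c)


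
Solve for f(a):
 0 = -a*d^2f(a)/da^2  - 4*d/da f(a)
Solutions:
 f(a) = C1 + C2/a^3


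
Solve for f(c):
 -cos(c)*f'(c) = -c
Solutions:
 f(c) = C1 + Integral(c/cos(c), c)
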